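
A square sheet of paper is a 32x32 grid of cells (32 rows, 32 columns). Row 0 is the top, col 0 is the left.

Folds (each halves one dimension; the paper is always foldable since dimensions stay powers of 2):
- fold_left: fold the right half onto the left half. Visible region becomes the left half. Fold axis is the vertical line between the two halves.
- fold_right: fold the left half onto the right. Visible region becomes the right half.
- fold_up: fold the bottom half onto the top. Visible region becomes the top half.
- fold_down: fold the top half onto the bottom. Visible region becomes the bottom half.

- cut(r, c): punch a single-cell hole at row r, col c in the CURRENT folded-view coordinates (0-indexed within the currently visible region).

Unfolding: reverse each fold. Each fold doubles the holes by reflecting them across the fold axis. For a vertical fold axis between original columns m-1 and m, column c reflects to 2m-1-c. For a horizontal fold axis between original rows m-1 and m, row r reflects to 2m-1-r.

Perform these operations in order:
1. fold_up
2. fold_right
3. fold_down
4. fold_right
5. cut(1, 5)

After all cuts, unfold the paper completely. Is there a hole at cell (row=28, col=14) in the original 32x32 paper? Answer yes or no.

Answer: no

Derivation:
Op 1 fold_up: fold axis h@16; visible region now rows[0,16) x cols[0,32) = 16x32
Op 2 fold_right: fold axis v@16; visible region now rows[0,16) x cols[16,32) = 16x16
Op 3 fold_down: fold axis h@8; visible region now rows[8,16) x cols[16,32) = 8x16
Op 4 fold_right: fold axis v@24; visible region now rows[8,16) x cols[24,32) = 8x8
Op 5 cut(1, 5): punch at orig (9,29); cuts so far [(9, 29)]; region rows[8,16) x cols[24,32) = 8x8
Unfold 1 (reflect across v@24): 2 holes -> [(9, 18), (9, 29)]
Unfold 2 (reflect across h@8): 4 holes -> [(6, 18), (6, 29), (9, 18), (9, 29)]
Unfold 3 (reflect across v@16): 8 holes -> [(6, 2), (6, 13), (6, 18), (6, 29), (9, 2), (9, 13), (9, 18), (9, 29)]
Unfold 4 (reflect across h@16): 16 holes -> [(6, 2), (6, 13), (6, 18), (6, 29), (9, 2), (9, 13), (9, 18), (9, 29), (22, 2), (22, 13), (22, 18), (22, 29), (25, 2), (25, 13), (25, 18), (25, 29)]
Holes: [(6, 2), (6, 13), (6, 18), (6, 29), (9, 2), (9, 13), (9, 18), (9, 29), (22, 2), (22, 13), (22, 18), (22, 29), (25, 2), (25, 13), (25, 18), (25, 29)]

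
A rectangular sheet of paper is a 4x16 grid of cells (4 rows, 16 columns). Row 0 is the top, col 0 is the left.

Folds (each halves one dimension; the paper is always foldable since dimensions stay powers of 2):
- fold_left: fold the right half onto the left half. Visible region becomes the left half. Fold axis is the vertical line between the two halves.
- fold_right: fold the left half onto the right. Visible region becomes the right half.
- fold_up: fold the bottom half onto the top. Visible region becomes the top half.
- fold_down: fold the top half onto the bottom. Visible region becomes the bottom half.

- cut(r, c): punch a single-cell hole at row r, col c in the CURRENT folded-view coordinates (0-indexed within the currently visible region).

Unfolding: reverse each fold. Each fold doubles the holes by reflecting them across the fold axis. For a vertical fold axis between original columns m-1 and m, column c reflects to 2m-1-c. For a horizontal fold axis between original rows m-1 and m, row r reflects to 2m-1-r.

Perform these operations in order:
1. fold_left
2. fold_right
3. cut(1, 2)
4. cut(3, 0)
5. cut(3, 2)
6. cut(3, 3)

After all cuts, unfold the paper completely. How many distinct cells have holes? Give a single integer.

Op 1 fold_left: fold axis v@8; visible region now rows[0,4) x cols[0,8) = 4x8
Op 2 fold_right: fold axis v@4; visible region now rows[0,4) x cols[4,8) = 4x4
Op 3 cut(1, 2): punch at orig (1,6); cuts so far [(1, 6)]; region rows[0,4) x cols[4,8) = 4x4
Op 4 cut(3, 0): punch at orig (3,4); cuts so far [(1, 6), (3, 4)]; region rows[0,4) x cols[4,8) = 4x4
Op 5 cut(3, 2): punch at orig (3,6); cuts so far [(1, 6), (3, 4), (3, 6)]; region rows[0,4) x cols[4,8) = 4x4
Op 6 cut(3, 3): punch at orig (3,7); cuts so far [(1, 6), (3, 4), (3, 6), (3, 7)]; region rows[0,4) x cols[4,8) = 4x4
Unfold 1 (reflect across v@4): 8 holes -> [(1, 1), (1, 6), (3, 0), (3, 1), (3, 3), (3, 4), (3, 6), (3, 7)]
Unfold 2 (reflect across v@8): 16 holes -> [(1, 1), (1, 6), (1, 9), (1, 14), (3, 0), (3, 1), (3, 3), (3, 4), (3, 6), (3, 7), (3, 8), (3, 9), (3, 11), (3, 12), (3, 14), (3, 15)]

Answer: 16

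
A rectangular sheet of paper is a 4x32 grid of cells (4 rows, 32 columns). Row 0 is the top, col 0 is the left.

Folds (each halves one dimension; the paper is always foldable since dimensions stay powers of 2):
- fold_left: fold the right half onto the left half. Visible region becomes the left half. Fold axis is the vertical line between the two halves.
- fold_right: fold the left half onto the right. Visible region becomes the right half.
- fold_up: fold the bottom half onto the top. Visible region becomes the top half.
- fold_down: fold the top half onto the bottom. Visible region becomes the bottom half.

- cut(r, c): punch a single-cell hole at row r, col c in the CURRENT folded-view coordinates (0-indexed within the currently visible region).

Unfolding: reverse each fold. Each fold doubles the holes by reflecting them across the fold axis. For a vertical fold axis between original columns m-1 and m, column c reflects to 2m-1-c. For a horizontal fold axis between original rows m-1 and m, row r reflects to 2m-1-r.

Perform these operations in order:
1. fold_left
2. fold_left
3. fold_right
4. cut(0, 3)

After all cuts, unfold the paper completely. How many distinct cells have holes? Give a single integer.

Answer: 8

Derivation:
Op 1 fold_left: fold axis v@16; visible region now rows[0,4) x cols[0,16) = 4x16
Op 2 fold_left: fold axis v@8; visible region now rows[0,4) x cols[0,8) = 4x8
Op 3 fold_right: fold axis v@4; visible region now rows[0,4) x cols[4,8) = 4x4
Op 4 cut(0, 3): punch at orig (0,7); cuts so far [(0, 7)]; region rows[0,4) x cols[4,8) = 4x4
Unfold 1 (reflect across v@4): 2 holes -> [(0, 0), (0, 7)]
Unfold 2 (reflect across v@8): 4 holes -> [(0, 0), (0, 7), (0, 8), (0, 15)]
Unfold 3 (reflect across v@16): 8 holes -> [(0, 0), (0, 7), (0, 8), (0, 15), (0, 16), (0, 23), (0, 24), (0, 31)]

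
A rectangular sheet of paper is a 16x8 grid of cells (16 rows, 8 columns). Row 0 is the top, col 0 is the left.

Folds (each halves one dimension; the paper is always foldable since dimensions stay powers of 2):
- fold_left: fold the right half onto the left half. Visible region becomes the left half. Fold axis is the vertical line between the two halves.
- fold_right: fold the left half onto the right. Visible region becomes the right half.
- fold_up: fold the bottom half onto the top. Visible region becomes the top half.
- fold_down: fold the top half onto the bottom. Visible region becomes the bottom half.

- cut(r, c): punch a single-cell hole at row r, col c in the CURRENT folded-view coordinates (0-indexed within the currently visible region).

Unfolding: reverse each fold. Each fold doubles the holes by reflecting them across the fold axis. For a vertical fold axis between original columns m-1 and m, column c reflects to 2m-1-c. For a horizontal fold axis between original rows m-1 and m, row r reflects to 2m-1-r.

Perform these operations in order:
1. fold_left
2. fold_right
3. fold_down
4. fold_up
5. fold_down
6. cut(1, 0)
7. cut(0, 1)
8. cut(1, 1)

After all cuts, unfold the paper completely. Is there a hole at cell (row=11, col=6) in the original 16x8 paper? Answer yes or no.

Answer: yes

Derivation:
Op 1 fold_left: fold axis v@4; visible region now rows[0,16) x cols[0,4) = 16x4
Op 2 fold_right: fold axis v@2; visible region now rows[0,16) x cols[2,4) = 16x2
Op 3 fold_down: fold axis h@8; visible region now rows[8,16) x cols[2,4) = 8x2
Op 4 fold_up: fold axis h@12; visible region now rows[8,12) x cols[2,4) = 4x2
Op 5 fold_down: fold axis h@10; visible region now rows[10,12) x cols[2,4) = 2x2
Op 6 cut(1, 0): punch at orig (11,2); cuts so far [(11, 2)]; region rows[10,12) x cols[2,4) = 2x2
Op 7 cut(0, 1): punch at orig (10,3); cuts so far [(10, 3), (11, 2)]; region rows[10,12) x cols[2,4) = 2x2
Op 8 cut(1, 1): punch at orig (11,3); cuts so far [(10, 3), (11, 2), (11, 3)]; region rows[10,12) x cols[2,4) = 2x2
Unfold 1 (reflect across h@10): 6 holes -> [(8, 2), (8, 3), (9, 3), (10, 3), (11, 2), (11, 3)]
Unfold 2 (reflect across h@12): 12 holes -> [(8, 2), (8, 3), (9, 3), (10, 3), (11, 2), (11, 3), (12, 2), (12, 3), (13, 3), (14, 3), (15, 2), (15, 3)]
Unfold 3 (reflect across h@8): 24 holes -> [(0, 2), (0, 3), (1, 3), (2, 3), (3, 2), (3, 3), (4, 2), (4, 3), (5, 3), (6, 3), (7, 2), (7, 3), (8, 2), (8, 3), (9, 3), (10, 3), (11, 2), (11, 3), (12, 2), (12, 3), (13, 3), (14, 3), (15, 2), (15, 3)]
Unfold 4 (reflect across v@2): 48 holes -> [(0, 0), (0, 1), (0, 2), (0, 3), (1, 0), (1, 3), (2, 0), (2, 3), (3, 0), (3, 1), (3, 2), (3, 3), (4, 0), (4, 1), (4, 2), (4, 3), (5, 0), (5, 3), (6, 0), (6, 3), (7, 0), (7, 1), (7, 2), (7, 3), (8, 0), (8, 1), (8, 2), (8, 3), (9, 0), (9, 3), (10, 0), (10, 3), (11, 0), (11, 1), (11, 2), (11, 3), (12, 0), (12, 1), (12, 2), (12, 3), (13, 0), (13, 3), (14, 0), (14, 3), (15, 0), (15, 1), (15, 2), (15, 3)]
Unfold 5 (reflect across v@4): 96 holes -> [(0, 0), (0, 1), (0, 2), (0, 3), (0, 4), (0, 5), (0, 6), (0, 7), (1, 0), (1, 3), (1, 4), (1, 7), (2, 0), (2, 3), (2, 4), (2, 7), (3, 0), (3, 1), (3, 2), (3, 3), (3, 4), (3, 5), (3, 6), (3, 7), (4, 0), (4, 1), (4, 2), (4, 3), (4, 4), (4, 5), (4, 6), (4, 7), (5, 0), (5, 3), (5, 4), (5, 7), (6, 0), (6, 3), (6, 4), (6, 7), (7, 0), (7, 1), (7, 2), (7, 3), (7, 4), (7, 5), (7, 6), (7, 7), (8, 0), (8, 1), (8, 2), (8, 3), (8, 4), (8, 5), (8, 6), (8, 7), (9, 0), (9, 3), (9, 4), (9, 7), (10, 0), (10, 3), (10, 4), (10, 7), (11, 0), (11, 1), (11, 2), (11, 3), (11, 4), (11, 5), (11, 6), (11, 7), (12, 0), (12, 1), (12, 2), (12, 3), (12, 4), (12, 5), (12, 6), (12, 7), (13, 0), (13, 3), (13, 4), (13, 7), (14, 0), (14, 3), (14, 4), (14, 7), (15, 0), (15, 1), (15, 2), (15, 3), (15, 4), (15, 5), (15, 6), (15, 7)]
Holes: [(0, 0), (0, 1), (0, 2), (0, 3), (0, 4), (0, 5), (0, 6), (0, 7), (1, 0), (1, 3), (1, 4), (1, 7), (2, 0), (2, 3), (2, 4), (2, 7), (3, 0), (3, 1), (3, 2), (3, 3), (3, 4), (3, 5), (3, 6), (3, 7), (4, 0), (4, 1), (4, 2), (4, 3), (4, 4), (4, 5), (4, 6), (4, 7), (5, 0), (5, 3), (5, 4), (5, 7), (6, 0), (6, 3), (6, 4), (6, 7), (7, 0), (7, 1), (7, 2), (7, 3), (7, 4), (7, 5), (7, 6), (7, 7), (8, 0), (8, 1), (8, 2), (8, 3), (8, 4), (8, 5), (8, 6), (8, 7), (9, 0), (9, 3), (9, 4), (9, 7), (10, 0), (10, 3), (10, 4), (10, 7), (11, 0), (11, 1), (11, 2), (11, 3), (11, 4), (11, 5), (11, 6), (11, 7), (12, 0), (12, 1), (12, 2), (12, 3), (12, 4), (12, 5), (12, 6), (12, 7), (13, 0), (13, 3), (13, 4), (13, 7), (14, 0), (14, 3), (14, 4), (14, 7), (15, 0), (15, 1), (15, 2), (15, 3), (15, 4), (15, 5), (15, 6), (15, 7)]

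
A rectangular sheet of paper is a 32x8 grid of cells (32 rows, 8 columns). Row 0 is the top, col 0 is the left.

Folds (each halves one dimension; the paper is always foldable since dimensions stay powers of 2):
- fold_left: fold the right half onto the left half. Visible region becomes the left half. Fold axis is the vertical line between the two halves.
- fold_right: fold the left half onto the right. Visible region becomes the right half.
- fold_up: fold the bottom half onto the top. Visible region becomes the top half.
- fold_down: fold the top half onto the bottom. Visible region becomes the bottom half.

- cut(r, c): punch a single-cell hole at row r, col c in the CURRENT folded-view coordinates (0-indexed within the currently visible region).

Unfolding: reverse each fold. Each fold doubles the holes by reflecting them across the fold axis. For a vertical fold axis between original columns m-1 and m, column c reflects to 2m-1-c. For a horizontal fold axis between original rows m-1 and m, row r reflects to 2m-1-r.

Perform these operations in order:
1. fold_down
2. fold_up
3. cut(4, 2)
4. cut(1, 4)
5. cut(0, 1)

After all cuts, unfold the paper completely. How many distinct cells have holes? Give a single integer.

Answer: 12

Derivation:
Op 1 fold_down: fold axis h@16; visible region now rows[16,32) x cols[0,8) = 16x8
Op 2 fold_up: fold axis h@24; visible region now rows[16,24) x cols[0,8) = 8x8
Op 3 cut(4, 2): punch at orig (20,2); cuts so far [(20, 2)]; region rows[16,24) x cols[0,8) = 8x8
Op 4 cut(1, 4): punch at orig (17,4); cuts so far [(17, 4), (20, 2)]; region rows[16,24) x cols[0,8) = 8x8
Op 5 cut(0, 1): punch at orig (16,1); cuts so far [(16, 1), (17, 4), (20, 2)]; region rows[16,24) x cols[0,8) = 8x8
Unfold 1 (reflect across h@24): 6 holes -> [(16, 1), (17, 4), (20, 2), (27, 2), (30, 4), (31, 1)]
Unfold 2 (reflect across h@16): 12 holes -> [(0, 1), (1, 4), (4, 2), (11, 2), (14, 4), (15, 1), (16, 1), (17, 4), (20, 2), (27, 2), (30, 4), (31, 1)]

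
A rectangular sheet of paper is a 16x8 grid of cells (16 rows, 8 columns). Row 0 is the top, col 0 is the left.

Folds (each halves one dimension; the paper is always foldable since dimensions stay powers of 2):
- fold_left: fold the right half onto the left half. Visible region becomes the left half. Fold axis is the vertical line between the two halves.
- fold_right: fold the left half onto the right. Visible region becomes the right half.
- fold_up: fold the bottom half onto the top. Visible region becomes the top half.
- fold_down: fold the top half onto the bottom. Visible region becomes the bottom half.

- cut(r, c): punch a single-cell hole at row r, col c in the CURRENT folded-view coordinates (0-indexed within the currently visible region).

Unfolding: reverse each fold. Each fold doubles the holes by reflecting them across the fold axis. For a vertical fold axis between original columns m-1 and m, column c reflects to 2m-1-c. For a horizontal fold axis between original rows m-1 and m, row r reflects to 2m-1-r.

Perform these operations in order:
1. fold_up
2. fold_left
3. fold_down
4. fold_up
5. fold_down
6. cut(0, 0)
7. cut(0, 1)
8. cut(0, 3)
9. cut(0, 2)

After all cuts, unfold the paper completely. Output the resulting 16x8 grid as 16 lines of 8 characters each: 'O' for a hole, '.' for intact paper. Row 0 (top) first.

Op 1 fold_up: fold axis h@8; visible region now rows[0,8) x cols[0,8) = 8x8
Op 2 fold_left: fold axis v@4; visible region now rows[0,8) x cols[0,4) = 8x4
Op 3 fold_down: fold axis h@4; visible region now rows[4,8) x cols[0,4) = 4x4
Op 4 fold_up: fold axis h@6; visible region now rows[4,6) x cols[0,4) = 2x4
Op 5 fold_down: fold axis h@5; visible region now rows[5,6) x cols[0,4) = 1x4
Op 6 cut(0, 0): punch at orig (5,0); cuts so far [(5, 0)]; region rows[5,6) x cols[0,4) = 1x4
Op 7 cut(0, 1): punch at orig (5,1); cuts so far [(5, 0), (5, 1)]; region rows[5,6) x cols[0,4) = 1x4
Op 8 cut(0, 3): punch at orig (5,3); cuts so far [(5, 0), (5, 1), (5, 3)]; region rows[5,6) x cols[0,4) = 1x4
Op 9 cut(0, 2): punch at orig (5,2); cuts so far [(5, 0), (5, 1), (5, 2), (5, 3)]; region rows[5,6) x cols[0,4) = 1x4
Unfold 1 (reflect across h@5): 8 holes -> [(4, 0), (4, 1), (4, 2), (4, 3), (5, 0), (5, 1), (5, 2), (5, 3)]
Unfold 2 (reflect across h@6): 16 holes -> [(4, 0), (4, 1), (4, 2), (4, 3), (5, 0), (5, 1), (5, 2), (5, 3), (6, 0), (6, 1), (6, 2), (6, 3), (7, 0), (7, 1), (7, 2), (7, 3)]
Unfold 3 (reflect across h@4): 32 holes -> [(0, 0), (0, 1), (0, 2), (0, 3), (1, 0), (1, 1), (1, 2), (1, 3), (2, 0), (2, 1), (2, 2), (2, 3), (3, 0), (3, 1), (3, 2), (3, 3), (4, 0), (4, 1), (4, 2), (4, 3), (5, 0), (5, 1), (5, 2), (5, 3), (6, 0), (6, 1), (6, 2), (6, 3), (7, 0), (7, 1), (7, 2), (7, 3)]
Unfold 4 (reflect across v@4): 64 holes -> [(0, 0), (0, 1), (0, 2), (0, 3), (0, 4), (0, 5), (0, 6), (0, 7), (1, 0), (1, 1), (1, 2), (1, 3), (1, 4), (1, 5), (1, 6), (1, 7), (2, 0), (2, 1), (2, 2), (2, 3), (2, 4), (2, 5), (2, 6), (2, 7), (3, 0), (3, 1), (3, 2), (3, 3), (3, 4), (3, 5), (3, 6), (3, 7), (4, 0), (4, 1), (4, 2), (4, 3), (4, 4), (4, 5), (4, 6), (4, 7), (5, 0), (5, 1), (5, 2), (5, 3), (5, 4), (5, 5), (5, 6), (5, 7), (6, 0), (6, 1), (6, 2), (6, 3), (6, 4), (6, 5), (6, 6), (6, 7), (7, 0), (7, 1), (7, 2), (7, 3), (7, 4), (7, 5), (7, 6), (7, 7)]
Unfold 5 (reflect across h@8): 128 holes -> [(0, 0), (0, 1), (0, 2), (0, 3), (0, 4), (0, 5), (0, 6), (0, 7), (1, 0), (1, 1), (1, 2), (1, 3), (1, 4), (1, 5), (1, 6), (1, 7), (2, 0), (2, 1), (2, 2), (2, 3), (2, 4), (2, 5), (2, 6), (2, 7), (3, 0), (3, 1), (3, 2), (3, 3), (3, 4), (3, 5), (3, 6), (3, 7), (4, 0), (4, 1), (4, 2), (4, 3), (4, 4), (4, 5), (4, 6), (4, 7), (5, 0), (5, 1), (5, 2), (5, 3), (5, 4), (5, 5), (5, 6), (5, 7), (6, 0), (6, 1), (6, 2), (6, 3), (6, 4), (6, 5), (6, 6), (6, 7), (7, 0), (7, 1), (7, 2), (7, 3), (7, 4), (7, 5), (7, 6), (7, 7), (8, 0), (8, 1), (8, 2), (8, 3), (8, 4), (8, 5), (8, 6), (8, 7), (9, 0), (9, 1), (9, 2), (9, 3), (9, 4), (9, 5), (9, 6), (9, 7), (10, 0), (10, 1), (10, 2), (10, 3), (10, 4), (10, 5), (10, 6), (10, 7), (11, 0), (11, 1), (11, 2), (11, 3), (11, 4), (11, 5), (11, 6), (11, 7), (12, 0), (12, 1), (12, 2), (12, 3), (12, 4), (12, 5), (12, 6), (12, 7), (13, 0), (13, 1), (13, 2), (13, 3), (13, 4), (13, 5), (13, 6), (13, 7), (14, 0), (14, 1), (14, 2), (14, 3), (14, 4), (14, 5), (14, 6), (14, 7), (15, 0), (15, 1), (15, 2), (15, 3), (15, 4), (15, 5), (15, 6), (15, 7)]

Answer: OOOOOOOO
OOOOOOOO
OOOOOOOO
OOOOOOOO
OOOOOOOO
OOOOOOOO
OOOOOOOO
OOOOOOOO
OOOOOOOO
OOOOOOOO
OOOOOOOO
OOOOOOOO
OOOOOOOO
OOOOOOOO
OOOOOOOO
OOOOOOOO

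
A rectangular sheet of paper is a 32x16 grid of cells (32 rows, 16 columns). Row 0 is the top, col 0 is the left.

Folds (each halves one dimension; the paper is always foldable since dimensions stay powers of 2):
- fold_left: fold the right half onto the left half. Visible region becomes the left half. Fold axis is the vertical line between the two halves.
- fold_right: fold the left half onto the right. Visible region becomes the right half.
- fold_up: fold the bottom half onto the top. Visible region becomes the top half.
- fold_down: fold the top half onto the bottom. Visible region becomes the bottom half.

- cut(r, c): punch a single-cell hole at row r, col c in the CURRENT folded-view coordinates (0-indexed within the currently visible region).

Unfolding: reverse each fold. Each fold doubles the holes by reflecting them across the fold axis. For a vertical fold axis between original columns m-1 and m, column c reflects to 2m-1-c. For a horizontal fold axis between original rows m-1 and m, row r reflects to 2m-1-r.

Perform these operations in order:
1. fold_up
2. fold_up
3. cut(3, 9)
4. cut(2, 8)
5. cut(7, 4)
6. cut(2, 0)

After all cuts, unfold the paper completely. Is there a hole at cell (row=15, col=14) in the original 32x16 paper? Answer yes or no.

Answer: no

Derivation:
Op 1 fold_up: fold axis h@16; visible region now rows[0,16) x cols[0,16) = 16x16
Op 2 fold_up: fold axis h@8; visible region now rows[0,8) x cols[0,16) = 8x16
Op 3 cut(3, 9): punch at orig (3,9); cuts so far [(3, 9)]; region rows[0,8) x cols[0,16) = 8x16
Op 4 cut(2, 8): punch at orig (2,8); cuts so far [(2, 8), (3, 9)]; region rows[0,8) x cols[0,16) = 8x16
Op 5 cut(7, 4): punch at orig (7,4); cuts so far [(2, 8), (3, 9), (7, 4)]; region rows[0,8) x cols[0,16) = 8x16
Op 6 cut(2, 0): punch at orig (2,0); cuts so far [(2, 0), (2, 8), (3, 9), (7, 4)]; region rows[0,8) x cols[0,16) = 8x16
Unfold 1 (reflect across h@8): 8 holes -> [(2, 0), (2, 8), (3, 9), (7, 4), (8, 4), (12, 9), (13, 0), (13, 8)]
Unfold 2 (reflect across h@16): 16 holes -> [(2, 0), (2, 8), (3, 9), (7, 4), (8, 4), (12, 9), (13, 0), (13, 8), (18, 0), (18, 8), (19, 9), (23, 4), (24, 4), (28, 9), (29, 0), (29, 8)]
Holes: [(2, 0), (2, 8), (3, 9), (7, 4), (8, 4), (12, 9), (13, 0), (13, 8), (18, 0), (18, 8), (19, 9), (23, 4), (24, 4), (28, 9), (29, 0), (29, 8)]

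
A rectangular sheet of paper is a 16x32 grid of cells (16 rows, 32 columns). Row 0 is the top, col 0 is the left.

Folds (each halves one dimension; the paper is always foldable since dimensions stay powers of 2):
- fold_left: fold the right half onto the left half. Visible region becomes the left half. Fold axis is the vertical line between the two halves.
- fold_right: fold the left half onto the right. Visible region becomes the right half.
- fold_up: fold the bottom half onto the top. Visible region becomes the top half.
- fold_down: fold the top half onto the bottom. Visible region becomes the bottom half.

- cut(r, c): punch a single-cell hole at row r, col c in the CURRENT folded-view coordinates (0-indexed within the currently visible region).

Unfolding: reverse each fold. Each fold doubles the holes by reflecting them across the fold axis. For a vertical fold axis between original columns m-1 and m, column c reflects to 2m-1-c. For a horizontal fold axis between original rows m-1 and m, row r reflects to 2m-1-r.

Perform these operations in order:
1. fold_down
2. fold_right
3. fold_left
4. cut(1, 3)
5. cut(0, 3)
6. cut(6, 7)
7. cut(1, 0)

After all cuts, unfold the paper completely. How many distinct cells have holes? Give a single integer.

Op 1 fold_down: fold axis h@8; visible region now rows[8,16) x cols[0,32) = 8x32
Op 2 fold_right: fold axis v@16; visible region now rows[8,16) x cols[16,32) = 8x16
Op 3 fold_left: fold axis v@24; visible region now rows[8,16) x cols[16,24) = 8x8
Op 4 cut(1, 3): punch at orig (9,19); cuts so far [(9, 19)]; region rows[8,16) x cols[16,24) = 8x8
Op 5 cut(0, 3): punch at orig (8,19); cuts so far [(8, 19), (9, 19)]; region rows[8,16) x cols[16,24) = 8x8
Op 6 cut(6, 7): punch at orig (14,23); cuts so far [(8, 19), (9, 19), (14, 23)]; region rows[8,16) x cols[16,24) = 8x8
Op 7 cut(1, 0): punch at orig (9,16); cuts so far [(8, 19), (9, 16), (9, 19), (14, 23)]; region rows[8,16) x cols[16,24) = 8x8
Unfold 1 (reflect across v@24): 8 holes -> [(8, 19), (8, 28), (9, 16), (9, 19), (9, 28), (9, 31), (14, 23), (14, 24)]
Unfold 2 (reflect across v@16): 16 holes -> [(8, 3), (8, 12), (8, 19), (8, 28), (9, 0), (9, 3), (9, 12), (9, 15), (9, 16), (9, 19), (9, 28), (9, 31), (14, 7), (14, 8), (14, 23), (14, 24)]
Unfold 3 (reflect across h@8): 32 holes -> [(1, 7), (1, 8), (1, 23), (1, 24), (6, 0), (6, 3), (6, 12), (6, 15), (6, 16), (6, 19), (6, 28), (6, 31), (7, 3), (7, 12), (7, 19), (7, 28), (8, 3), (8, 12), (8, 19), (8, 28), (9, 0), (9, 3), (9, 12), (9, 15), (9, 16), (9, 19), (9, 28), (9, 31), (14, 7), (14, 8), (14, 23), (14, 24)]

Answer: 32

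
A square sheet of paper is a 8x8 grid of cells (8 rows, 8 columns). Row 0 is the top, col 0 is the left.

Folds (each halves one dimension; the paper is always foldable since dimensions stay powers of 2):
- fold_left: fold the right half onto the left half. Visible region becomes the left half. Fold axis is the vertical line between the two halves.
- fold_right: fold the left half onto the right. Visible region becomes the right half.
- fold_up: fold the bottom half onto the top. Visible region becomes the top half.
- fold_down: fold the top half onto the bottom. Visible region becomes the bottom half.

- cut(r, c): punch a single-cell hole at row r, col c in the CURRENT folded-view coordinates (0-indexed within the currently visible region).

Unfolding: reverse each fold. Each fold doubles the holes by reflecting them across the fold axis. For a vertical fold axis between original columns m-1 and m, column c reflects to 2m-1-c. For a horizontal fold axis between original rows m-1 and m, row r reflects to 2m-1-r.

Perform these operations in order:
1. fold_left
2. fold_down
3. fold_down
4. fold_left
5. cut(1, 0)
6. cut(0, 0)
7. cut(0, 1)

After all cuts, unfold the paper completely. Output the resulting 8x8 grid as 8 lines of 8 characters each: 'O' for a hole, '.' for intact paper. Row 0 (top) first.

Op 1 fold_left: fold axis v@4; visible region now rows[0,8) x cols[0,4) = 8x4
Op 2 fold_down: fold axis h@4; visible region now rows[4,8) x cols[0,4) = 4x4
Op 3 fold_down: fold axis h@6; visible region now rows[6,8) x cols[0,4) = 2x4
Op 4 fold_left: fold axis v@2; visible region now rows[6,8) x cols[0,2) = 2x2
Op 5 cut(1, 0): punch at orig (7,0); cuts so far [(7, 0)]; region rows[6,8) x cols[0,2) = 2x2
Op 6 cut(0, 0): punch at orig (6,0); cuts so far [(6, 0), (7, 0)]; region rows[6,8) x cols[0,2) = 2x2
Op 7 cut(0, 1): punch at orig (6,1); cuts so far [(6, 0), (6, 1), (7, 0)]; region rows[6,8) x cols[0,2) = 2x2
Unfold 1 (reflect across v@2): 6 holes -> [(6, 0), (6, 1), (6, 2), (6, 3), (7, 0), (7, 3)]
Unfold 2 (reflect across h@6): 12 holes -> [(4, 0), (4, 3), (5, 0), (5, 1), (5, 2), (5, 3), (6, 0), (6, 1), (6, 2), (6, 3), (7, 0), (7, 3)]
Unfold 3 (reflect across h@4): 24 holes -> [(0, 0), (0, 3), (1, 0), (1, 1), (1, 2), (1, 3), (2, 0), (2, 1), (2, 2), (2, 3), (3, 0), (3, 3), (4, 0), (4, 3), (5, 0), (5, 1), (5, 2), (5, 3), (6, 0), (6, 1), (6, 2), (6, 3), (7, 0), (7, 3)]
Unfold 4 (reflect across v@4): 48 holes -> [(0, 0), (0, 3), (0, 4), (0, 7), (1, 0), (1, 1), (1, 2), (1, 3), (1, 4), (1, 5), (1, 6), (1, 7), (2, 0), (2, 1), (2, 2), (2, 3), (2, 4), (2, 5), (2, 6), (2, 7), (3, 0), (3, 3), (3, 4), (3, 7), (4, 0), (4, 3), (4, 4), (4, 7), (5, 0), (5, 1), (5, 2), (5, 3), (5, 4), (5, 5), (5, 6), (5, 7), (6, 0), (6, 1), (6, 2), (6, 3), (6, 4), (6, 5), (6, 6), (6, 7), (7, 0), (7, 3), (7, 4), (7, 7)]

Answer: O..OO..O
OOOOOOOO
OOOOOOOO
O..OO..O
O..OO..O
OOOOOOOO
OOOOOOOO
O..OO..O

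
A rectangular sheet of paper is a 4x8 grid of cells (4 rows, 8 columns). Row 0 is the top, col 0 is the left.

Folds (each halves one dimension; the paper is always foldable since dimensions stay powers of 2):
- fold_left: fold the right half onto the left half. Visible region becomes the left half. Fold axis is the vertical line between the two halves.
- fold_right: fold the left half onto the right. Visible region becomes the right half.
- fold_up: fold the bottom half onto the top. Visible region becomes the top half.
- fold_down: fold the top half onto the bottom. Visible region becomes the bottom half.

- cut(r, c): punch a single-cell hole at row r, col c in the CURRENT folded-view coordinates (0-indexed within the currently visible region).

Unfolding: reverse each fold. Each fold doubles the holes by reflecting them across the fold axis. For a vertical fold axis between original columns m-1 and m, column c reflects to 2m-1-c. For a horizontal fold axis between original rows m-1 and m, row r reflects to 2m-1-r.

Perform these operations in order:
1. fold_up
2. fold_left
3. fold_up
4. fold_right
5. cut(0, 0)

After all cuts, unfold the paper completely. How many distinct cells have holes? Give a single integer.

Answer: 16

Derivation:
Op 1 fold_up: fold axis h@2; visible region now rows[0,2) x cols[0,8) = 2x8
Op 2 fold_left: fold axis v@4; visible region now rows[0,2) x cols[0,4) = 2x4
Op 3 fold_up: fold axis h@1; visible region now rows[0,1) x cols[0,4) = 1x4
Op 4 fold_right: fold axis v@2; visible region now rows[0,1) x cols[2,4) = 1x2
Op 5 cut(0, 0): punch at orig (0,2); cuts so far [(0, 2)]; region rows[0,1) x cols[2,4) = 1x2
Unfold 1 (reflect across v@2): 2 holes -> [(0, 1), (0, 2)]
Unfold 2 (reflect across h@1): 4 holes -> [(0, 1), (0, 2), (1, 1), (1, 2)]
Unfold 3 (reflect across v@4): 8 holes -> [(0, 1), (0, 2), (0, 5), (0, 6), (1, 1), (1, 2), (1, 5), (1, 6)]
Unfold 4 (reflect across h@2): 16 holes -> [(0, 1), (0, 2), (0, 5), (0, 6), (1, 1), (1, 2), (1, 5), (1, 6), (2, 1), (2, 2), (2, 5), (2, 6), (3, 1), (3, 2), (3, 5), (3, 6)]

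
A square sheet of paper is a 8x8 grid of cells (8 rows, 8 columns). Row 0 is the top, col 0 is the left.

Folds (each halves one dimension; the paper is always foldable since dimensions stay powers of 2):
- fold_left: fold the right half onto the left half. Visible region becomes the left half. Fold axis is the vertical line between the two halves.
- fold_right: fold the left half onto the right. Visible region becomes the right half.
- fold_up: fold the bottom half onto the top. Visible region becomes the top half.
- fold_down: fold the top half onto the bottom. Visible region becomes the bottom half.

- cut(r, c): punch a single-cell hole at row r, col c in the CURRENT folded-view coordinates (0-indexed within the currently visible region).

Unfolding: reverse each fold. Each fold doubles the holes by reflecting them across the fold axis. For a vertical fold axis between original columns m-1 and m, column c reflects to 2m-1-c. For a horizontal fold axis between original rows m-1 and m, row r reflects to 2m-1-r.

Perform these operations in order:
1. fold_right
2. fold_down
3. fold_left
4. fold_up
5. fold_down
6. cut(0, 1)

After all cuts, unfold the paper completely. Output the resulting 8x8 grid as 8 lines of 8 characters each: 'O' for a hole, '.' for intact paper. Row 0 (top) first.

Answer: .OO..OO.
.OO..OO.
.OO..OO.
.OO..OO.
.OO..OO.
.OO..OO.
.OO..OO.
.OO..OO.

Derivation:
Op 1 fold_right: fold axis v@4; visible region now rows[0,8) x cols[4,8) = 8x4
Op 2 fold_down: fold axis h@4; visible region now rows[4,8) x cols[4,8) = 4x4
Op 3 fold_left: fold axis v@6; visible region now rows[4,8) x cols[4,6) = 4x2
Op 4 fold_up: fold axis h@6; visible region now rows[4,6) x cols[4,6) = 2x2
Op 5 fold_down: fold axis h@5; visible region now rows[5,6) x cols[4,6) = 1x2
Op 6 cut(0, 1): punch at orig (5,5); cuts so far [(5, 5)]; region rows[5,6) x cols[4,6) = 1x2
Unfold 1 (reflect across h@5): 2 holes -> [(4, 5), (5, 5)]
Unfold 2 (reflect across h@6): 4 holes -> [(4, 5), (5, 5), (6, 5), (7, 5)]
Unfold 3 (reflect across v@6): 8 holes -> [(4, 5), (4, 6), (5, 5), (5, 6), (6, 5), (6, 6), (7, 5), (7, 6)]
Unfold 4 (reflect across h@4): 16 holes -> [(0, 5), (0, 6), (1, 5), (1, 6), (2, 5), (2, 6), (3, 5), (3, 6), (4, 5), (4, 6), (5, 5), (5, 6), (6, 5), (6, 6), (7, 5), (7, 6)]
Unfold 5 (reflect across v@4): 32 holes -> [(0, 1), (0, 2), (0, 5), (0, 6), (1, 1), (1, 2), (1, 5), (1, 6), (2, 1), (2, 2), (2, 5), (2, 6), (3, 1), (3, 2), (3, 5), (3, 6), (4, 1), (4, 2), (4, 5), (4, 6), (5, 1), (5, 2), (5, 5), (5, 6), (6, 1), (6, 2), (6, 5), (6, 6), (7, 1), (7, 2), (7, 5), (7, 6)]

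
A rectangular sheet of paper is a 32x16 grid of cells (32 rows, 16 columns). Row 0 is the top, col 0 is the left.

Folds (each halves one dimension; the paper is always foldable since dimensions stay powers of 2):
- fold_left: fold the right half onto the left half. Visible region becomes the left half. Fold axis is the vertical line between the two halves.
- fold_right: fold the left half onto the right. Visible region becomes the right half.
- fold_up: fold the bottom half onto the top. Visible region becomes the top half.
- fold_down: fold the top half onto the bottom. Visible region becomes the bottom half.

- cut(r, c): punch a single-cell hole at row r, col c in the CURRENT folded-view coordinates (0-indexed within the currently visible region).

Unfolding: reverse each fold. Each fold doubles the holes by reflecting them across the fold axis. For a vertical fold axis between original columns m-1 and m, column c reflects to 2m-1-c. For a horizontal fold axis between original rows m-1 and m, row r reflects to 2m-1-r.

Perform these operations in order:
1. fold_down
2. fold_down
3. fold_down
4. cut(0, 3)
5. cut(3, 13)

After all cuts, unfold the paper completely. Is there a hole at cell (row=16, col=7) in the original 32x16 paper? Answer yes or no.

Op 1 fold_down: fold axis h@16; visible region now rows[16,32) x cols[0,16) = 16x16
Op 2 fold_down: fold axis h@24; visible region now rows[24,32) x cols[0,16) = 8x16
Op 3 fold_down: fold axis h@28; visible region now rows[28,32) x cols[0,16) = 4x16
Op 4 cut(0, 3): punch at orig (28,3); cuts so far [(28, 3)]; region rows[28,32) x cols[0,16) = 4x16
Op 5 cut(3, 13): punch at orig (31,13); cuts so far [(28, 3), (31, 13)]; region rows[28,32) x cols[0,16) = 4x16
Unfold 1 (reflect across h@28): 4 holes -> [(24, 13), (27, 3), (28, 3), (31, 13)]
Unfold 2 (reflect across h@24): 8 holes -> [(16, 13), (19, 3), (20, 3), (23, 13), (24, 13), (27, 3), (28, 3), (31, 13)]
Unfold 3 (reflect across h@16): 16 holes -> [(0, 13), (3, 3), (4, 3), (7, 13), (8, 13), (11, 3), (12, 3), (15, 13), (16, 13), (19, 3), (20, 3), (23, 13), (24, 13), (27, 3), (28, 3), (31, 13)]
Holes: [(0, 13), (3, 3), (4, 3), (7, 13), (8, 13), (11, 3), (12, 3), (15, 13), (16, 13), (19, 3), (20, 3), (23, 13), (24, 13), (27, 3), (28, 3), (31, 13)]

Answer: no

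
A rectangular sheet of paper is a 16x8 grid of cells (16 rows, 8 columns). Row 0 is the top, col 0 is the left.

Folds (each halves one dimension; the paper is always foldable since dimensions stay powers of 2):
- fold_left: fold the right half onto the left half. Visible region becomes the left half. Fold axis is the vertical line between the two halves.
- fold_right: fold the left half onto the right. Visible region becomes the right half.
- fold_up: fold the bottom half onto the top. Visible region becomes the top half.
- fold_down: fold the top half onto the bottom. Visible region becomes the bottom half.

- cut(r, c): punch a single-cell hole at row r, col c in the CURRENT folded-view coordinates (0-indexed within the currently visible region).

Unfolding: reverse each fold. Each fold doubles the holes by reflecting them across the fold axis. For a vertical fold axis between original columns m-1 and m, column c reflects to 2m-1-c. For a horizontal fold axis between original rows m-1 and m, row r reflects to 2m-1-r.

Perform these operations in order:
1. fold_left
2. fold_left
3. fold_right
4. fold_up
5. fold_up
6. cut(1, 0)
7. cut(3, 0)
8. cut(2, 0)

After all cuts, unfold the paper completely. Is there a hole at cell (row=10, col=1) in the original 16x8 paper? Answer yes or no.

Op 1 fold_left: fold axis v@4; visible region now rows[0,16) x cols[0,4) = 16x4
Op 2 fold_left: fold axis v@2; visible region now rows[0,16) x cols[0,2) = 16x2
Op 3 fold_right: fold axis v@1; visible region now rows[0,16) x cols[1,2) = 16x1
Op 4 fold_up: fold axis h@8; visible region now rows[0,8) x cols[1,2) = 8x1
Op 5 fold_up: fold axis h@4; visible region now rows[0,4) x cols[1,2) = 4x1
Op 6 cut(1, 0): punch at orig (1,1); cuts so far [(1, 1)]; region rows[0,4) x cols[1,2) = 4x1
Op 7 cut(3, 0): punch at orig (3,1); cuts so far [(1, 1), (3, 1)]; region rows[0,4) x cols[1,2) = 4x1
Op 8 cut(2, 0): punch at orig (2,1); cuts so far [(1, 1), (2, 1), (3, 1)]; region rows[0,4) x cols[1,2) = 4x1
Unfold 1 (reflect across h@4): 6 holes -> [(1, 1), (2, 1), (3, 1), (4, 1), (5, 1), (6, 1)]
Unfold 2 (reflect across h@8): 12 holes -> [(1, 1), (2, 1), (3, 1), (4, 1), (5, 1), (6, 1), (9, 1), (10, 1), (11, 1), (12, 1), (13, 1), (14, 1)]
Unfold 3 (reflect across v@1): 24 holes -> [(1, 0), (1, 1), (2, 0), (2, 1), (3, 0), (3, 1), (4, 0), (4, 1), (5, 0), (5, 1), (6, 0), (6, 1), (9, 0), (9, 1), (10, 0), (10, 1), (11, 0), (11, 1), (12, 0), (12, 1), (13, 0), (13, 1), (14, 0), (14, 1)]
Unfold 4 (reflect across v@2): 48 holes -> [(1, 0), (1, 1), (1, 2), (1, 3), (2, 0), (2, 1), (2, 2), (2, 3), (3, 0), (3, 1), (3, 2), (3, 3), (4, 0), (4, 1), (4, 2), (4, 3), (5, 0), (5, 1), (5, 2), (5, 3), (6, 0), (6, 1), (6, 2), (6, 3), (9, 0), (9, 1), (9, 2), (9, 3), (10, 0), (10, 1), (10, 2), (10, 3), (11, 0), (11, 1), (11, 2), (11, 3), (12, 0), (12, 1), (12, 2), (12, 3), (13, 0), (13, 1), (13, 2), (13, 3), (14, 0), (14, 1), (14, 2), (14, 3)]
Unfold 5 (reflect across v@4): 96 holes -> [(1, 0), (1, 1), (1, 2), (1, 3), (1, 4), (1, 5), (1, 6), (1, 7), (2, 0), (2, 1), (2, 2), (2, 3), (2, 4), (2, 5), (2, 6), (2, 7), (3, 0), (3, 1), (3, 2), (3, 3), (3, 4), (3, 5), (3, 6), (3, 7), (4, 0), (4, 1), (4, 2), (4, 3), (4, 4), (4, 5), (4, 6), (4, 7), (5, 0), (5, 1), (5, 2), (5, 3), (5, 4), (5, 5), (5, 6), (5, 7), (6, 0), (6, 1), (6, 2), (6, 3), (6, 4), (6, 5), (6, 6), (6, 7), (9, 0), (9, 1), (9, 2), (9, 3), (9, 4), (9, 5), (9, 6), (9, 7), (10, 0), (10, 1), (10, 2), (10, 3), (10, 4), (10, 5), (10, 6), (10, 7), (11, 0), (11, 1), (11, 2), (11, 3), (11, 4), (11, 5), (11, 6), (11, 7), (12, 0), (12, 1), (12, 2), (12, 3), (12, 4), (12, 5), (12, 6), (12, 7), (13, 0), (13, 1), (13, 2), (13, 3), (13, 4), (13, 5), (13, 6), (13, 7), (14, 0), (14, 1), (14, 2), (14, 3), (14, 4), (14, 5), (14, 6), (14, 7)]
Holes: [(1, 0), (1, 1), (1, 2), (1, 3), (1, 4), (1, 5), (1, 6), (1, 7), (2, 0), (2, 1), (2, 2), (2, 3), (2, 4), (2, 5), (2, 6), (2, 7), (3, 0), (3, 1), (3, 2), (3, 3), (3, 4), (3, 5), (3, 6), (3, 7), (4, 0), (4, 1), (4, 2), (4, 3), (4, 4), (4, 5), (4, 6), (4, 7), (5, 0), (5, 1), (5, 2), (5, 3), (5, 4), (5, 5), (5, 6), (5, 7), (6, 0), (6, 1), (6, 2), (6, 3), (6, 4), (6, 5), (6, 6), (6, 7), (9, 0), (9, 1), (9, 2), (9, 3), (9, 4), (9, 5), (9, 6), (9, 7), (10, 0), (10, 1), (10, 2), (10, 3), (10, 4), (10, 5), (10, 6), (10, 7), (11, 0), (11, 1), (11, 2), (11, 3), (11, 4), (11, 5), (11, 6), (11, 7), (12, 0), (12, 1), (12, 2), (12, 3), (12, 4), (12, 5), (12, 6), (12, 7), (13, 0), (13, 1), (13, 2), (13, 3), (13, 4), (13, 5), (13, 6), (13, 7), (14, 0), (14, 1), (14, 2), (14, 3), (14, 4), (14, 5), (14, 6), (14, 7)]

Answer: yes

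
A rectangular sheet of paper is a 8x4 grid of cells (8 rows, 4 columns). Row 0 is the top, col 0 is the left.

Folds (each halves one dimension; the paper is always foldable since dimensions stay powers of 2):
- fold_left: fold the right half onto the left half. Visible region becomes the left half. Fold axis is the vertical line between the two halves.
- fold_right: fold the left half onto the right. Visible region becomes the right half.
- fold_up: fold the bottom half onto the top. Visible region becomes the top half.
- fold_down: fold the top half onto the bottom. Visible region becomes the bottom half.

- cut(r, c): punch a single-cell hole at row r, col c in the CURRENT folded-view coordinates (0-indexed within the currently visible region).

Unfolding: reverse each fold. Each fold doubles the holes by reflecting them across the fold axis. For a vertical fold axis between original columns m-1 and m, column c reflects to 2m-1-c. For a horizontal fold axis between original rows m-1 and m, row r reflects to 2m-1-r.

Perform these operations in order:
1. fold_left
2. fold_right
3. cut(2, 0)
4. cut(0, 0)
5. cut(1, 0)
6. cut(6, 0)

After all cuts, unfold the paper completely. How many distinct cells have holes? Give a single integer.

Op 1 fold_left: fold axis v@2; visible region now rows[0,8) x cols[0,2) = 8x2
Op 2 fold_right: fold axis v@1; visible region now rows[0,8) x cols[1,2) = 8x1
Op 3 cut(2, 0): punch at orig (2,1); cuts so far [(2, 1)]; region rows[0,8) x cols[1,2) = 8x1
Op 4 cut(0, 0): punch at orig (0,1); cuts so far [(0, 1), (2, 1)]; region rows[0,8) x cols[1,2) = 8x1
Op 5 cut(1, 0): punch at orig (1,1); cuts so far [(0, 1), (1, 1), (2, 1)]; region rows[0,8) x cols[1,2) = 8x1
Op 6 cut(6, 0): punch at orig (6,1); cuts so far [(0, 1), (1, 1), (2, 1), (6, 1)]; region rows[0,8) x cols[1,2) = 8x1
Unfold 1 (reflect across v@1): 8 holes -> [(0, 0), (0, 1), (1, 0), (1, 1), (2, 0), (2, 1), (6, 0), (6, 1)]
Unfold 2 (reflect across v@2): 16 holes -> [(0, 0), (0, 1), (0, 2), (0, 3), (1, 0), (1, 1), (1, 2), (1, 3), (2, 0), (2, 1), (2, 2), (2, 3), (6, 0), (6, 1), (6, 2), (6, 3)]

Answer: 16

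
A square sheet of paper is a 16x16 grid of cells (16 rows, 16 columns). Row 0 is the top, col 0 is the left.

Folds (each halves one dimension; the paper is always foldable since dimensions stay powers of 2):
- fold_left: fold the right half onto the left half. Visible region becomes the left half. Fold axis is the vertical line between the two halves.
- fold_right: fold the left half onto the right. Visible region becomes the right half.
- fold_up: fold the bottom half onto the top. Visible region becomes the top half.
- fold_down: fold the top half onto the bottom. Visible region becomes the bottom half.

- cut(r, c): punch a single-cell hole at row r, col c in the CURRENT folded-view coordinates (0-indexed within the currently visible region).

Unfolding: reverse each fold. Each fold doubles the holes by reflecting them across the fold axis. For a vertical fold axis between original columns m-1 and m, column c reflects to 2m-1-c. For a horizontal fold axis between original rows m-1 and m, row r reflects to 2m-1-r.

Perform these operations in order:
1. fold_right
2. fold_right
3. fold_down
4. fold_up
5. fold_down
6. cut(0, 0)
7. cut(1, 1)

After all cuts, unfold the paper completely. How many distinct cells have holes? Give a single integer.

Answer: 64

Derivation:
Op 1 fold_right: fold axis v@8; visible region now rows[0,16) x cols[8,16) = 16x8
Op 2 fold_right: fold axis v@12; visible region now rows[0,16) x cols[12,16) = 16x4
Op 3 fold_down: fold axis h@8; visible region now rows[8,16) x cols[12,16) = 8x4
Op 4 fold_up: fold axis h@12; visible region now rows[8,12) x cols[12,16) = 4x4
Op 5 fold_down: fold axis h@10; visible region now rows[10,12) x cols[12,16) = 2x4
Op 6 cut(0, 0): punch at orig (10,12); cuts so far [(10, 12)]; region rows[10,12) x cols[12,16) = 2x4
Op 7 cut(1, 1): punch at orig (11,13); cuts so far [(10, 12), (11, 13)]; region rows[10,12) x cols[12,16) = 2x4
Unfold 1 (reflect across h@10): 4 holes -> [(8, 13), (9, 12), (10, 12), (11, 13)]
Unfold 2 (reflect across h@12): 8 holes -> [(8, 13), (9, 12), (10, 12), (11, 13), (12, 13), (13, 12), (14, 12), (15, 13)]
Unfold 3 (reflect across h@8): 16 holes -> [(0, 13), (1, 12), (2, 12), (3, 13), (4, 13), (5, 12), (6, 12), (7, 13), (8, 13), (9, 12), (10, 12), (11, 13), (12, 13), (13, 12), (14, 12), (15, 13)]
Unfold 4 (reflect across v@12): 32 holes -> [(0, 10), (0, 13), (1, 11), (1, 12), (2, 11), (2, 12), (3, 10), (3, 13), (4, 10), (4, 13), (5, 11), (5, 12), (6, 11), (6, 12), (7, 10), (7, 13), (8, 10), (8, 13), (9, 11), (9, 12), (10, 11), (10, 12), (11, 10), (11, 13), (12, 10), (12, 13), (13, 11), (13, 12), (14, 11), (14, 12), (15, 10), (15, 13)]
Unfold 5 (reflect across v@8): 64 holes -> [(0, 2), (0, 5), (0, 10), (0, 13), (1, 3), (1, 4), (1, 11), (1, 12), (2, 3), (2, 4), (2, 11), (2, 12), (3, 2), (3, 5), (3, 10), (3, 13), (4, 2), (4, 5), (4, 10), (4, 13), (5, 3), (5, 4), (5, 11), (5, 12), (6, 3), (6, 4), (6, 11), (6, 12), (7, 2), (7, 5), (7, 10), (7, 13), (8, 2), (8, 5), (8, 10), (8, 13), (9, 3), (9, 4), (9, 11), (9, 12), (10, 3), (10, 4), (10, 11), (10, 12), (11, 2), (11, 5), (11, 10), (11, 13), (12, 2), (12, 5), (12, 10), (12, 13), (13, 3), (13, 4), (13, 11), (13, 12), (14, 3), (14, 4), (14, 11), (14, 12), (15, 2), (15, 5), (15, 10), (15, 13)]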